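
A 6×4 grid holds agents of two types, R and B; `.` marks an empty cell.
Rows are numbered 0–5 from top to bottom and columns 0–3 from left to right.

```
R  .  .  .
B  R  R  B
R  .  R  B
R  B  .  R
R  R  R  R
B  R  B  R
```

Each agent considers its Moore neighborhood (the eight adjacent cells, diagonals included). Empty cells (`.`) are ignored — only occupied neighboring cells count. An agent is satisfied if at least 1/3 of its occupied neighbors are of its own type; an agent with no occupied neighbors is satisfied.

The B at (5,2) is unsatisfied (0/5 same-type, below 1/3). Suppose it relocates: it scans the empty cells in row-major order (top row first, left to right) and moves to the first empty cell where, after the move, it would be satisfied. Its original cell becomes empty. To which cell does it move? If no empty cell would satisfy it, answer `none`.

Vacating (5,2). Empty cells in order:
  (0,1): 1/4 same-type → still unsatisfied.
  (0,2): 1/3 same-type → satisfied — stop here.

(0,2)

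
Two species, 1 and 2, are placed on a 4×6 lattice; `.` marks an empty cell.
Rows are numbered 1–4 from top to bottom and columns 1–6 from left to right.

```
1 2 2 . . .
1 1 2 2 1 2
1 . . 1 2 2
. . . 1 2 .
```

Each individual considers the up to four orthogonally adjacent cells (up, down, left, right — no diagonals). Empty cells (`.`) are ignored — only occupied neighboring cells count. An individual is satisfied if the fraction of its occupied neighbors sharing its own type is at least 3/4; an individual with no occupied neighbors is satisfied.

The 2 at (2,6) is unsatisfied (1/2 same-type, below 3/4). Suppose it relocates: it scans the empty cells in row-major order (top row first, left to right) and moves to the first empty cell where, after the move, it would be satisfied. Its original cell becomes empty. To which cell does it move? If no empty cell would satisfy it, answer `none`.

Vacating (2,6). Empty cells in order:
  (1,4): 2/2 same-type → satisfied — stop here.

(1,4)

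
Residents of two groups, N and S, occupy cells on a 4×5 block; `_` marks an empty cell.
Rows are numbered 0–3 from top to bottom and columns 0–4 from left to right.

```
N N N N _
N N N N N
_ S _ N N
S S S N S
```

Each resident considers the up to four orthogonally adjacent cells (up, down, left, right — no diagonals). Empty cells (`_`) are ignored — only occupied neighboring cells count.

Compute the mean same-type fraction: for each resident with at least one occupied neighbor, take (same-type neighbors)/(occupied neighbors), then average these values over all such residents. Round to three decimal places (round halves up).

0.809

(0,0)N 2/2
(0,1)N 3/3
(0,2)N 3/3
(0,3)N 2/2
(1,0)N 2/2
(1,1)N 3/4
(1,2)N 3/3
(1,3)N 4/4
(1,4)N 2/2
(2,1)S 1/2
(2,3)N 3/3
(2,4)N 2/3
(3,0)S 1/1
(3,1)S 3/3
(3,2)S 1/2
(3,3)N 1/3
(3,4)S 0/2
Sum over 17 residents: 2/2 + 3/3 + 3/3 + 2/2 + 2/2 + 3/4 + 3/3 + 4/4 + 2/2 + 1/2 + 3/3 + 2/3 + 1/1 + 3/3 + 1/2 + 1/3 + 0/2 = 55/4; mean = 55/4 ÷ 17 = 55/68 = 0.808823… → 0.809.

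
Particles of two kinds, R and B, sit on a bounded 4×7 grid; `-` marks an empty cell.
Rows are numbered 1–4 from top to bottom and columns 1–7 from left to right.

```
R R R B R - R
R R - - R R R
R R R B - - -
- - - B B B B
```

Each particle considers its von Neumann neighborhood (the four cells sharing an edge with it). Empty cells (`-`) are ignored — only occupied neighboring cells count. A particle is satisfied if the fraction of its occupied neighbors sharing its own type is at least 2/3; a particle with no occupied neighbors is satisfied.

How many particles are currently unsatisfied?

5

Row 1: (1,1)R 2/2 satisfied · (1,2)R 3/3 satisfied · (1,3)R 1/2 not · (1,4)B 0/2 not · (1,5)R 1/2 not · (1,7)R 1/1 satisfied
Row 2: (2,1)R 3/3 satisfied · (2,2)R 3/3 satisfied · (2,5)R 2/2 satisfied · (2,6)R 2/2 satisfied · (2,7)R 2/2 satisfied
Row 3: (3,1)R 2/2 satisfied · (3,2)R 3/3 satisfied · (3,3)R 1/2 not · (3,4)B 1/2 not
Row 4: (4,4)B 2/2 satisfied · (4,5)B 2/2 satisfied · (4,6)B 2/2 satisfied · (4,7)B 1/1 satisfied
Unsatisfied: (1,3), (1,4), (1,5), (3,3), (3,4) — 5 in total.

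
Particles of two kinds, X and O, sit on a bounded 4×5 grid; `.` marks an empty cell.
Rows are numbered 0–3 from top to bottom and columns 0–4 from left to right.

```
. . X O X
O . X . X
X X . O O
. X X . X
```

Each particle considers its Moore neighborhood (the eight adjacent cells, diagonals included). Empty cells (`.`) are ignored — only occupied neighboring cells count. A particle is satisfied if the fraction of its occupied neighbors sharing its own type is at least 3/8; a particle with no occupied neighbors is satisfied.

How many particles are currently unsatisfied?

Row 0: (0,2)X 1/2 satisfied · (0,3)O 0/4 not · (0,4)X 1/2 satisfied
Row 1: (1,0)O 0/2 not · (1,2)X 2/4 satisfied · (1,4)X 1/4 not
Row 2: (2,0)X 2/3 satisfied · (2,1)X 4/5 satisfied · (2,3)O 1/5 not · (2,4)O 1/3 not
Row 3: (3,1)X 3/3 satisfied · (3,2)X 2/3 satisfied · (3,4)X 0/2 not
Unsatisfied: (0,3), (1,0), (1,4), (2,3), (2,4), (3,4) — 6 in total.

6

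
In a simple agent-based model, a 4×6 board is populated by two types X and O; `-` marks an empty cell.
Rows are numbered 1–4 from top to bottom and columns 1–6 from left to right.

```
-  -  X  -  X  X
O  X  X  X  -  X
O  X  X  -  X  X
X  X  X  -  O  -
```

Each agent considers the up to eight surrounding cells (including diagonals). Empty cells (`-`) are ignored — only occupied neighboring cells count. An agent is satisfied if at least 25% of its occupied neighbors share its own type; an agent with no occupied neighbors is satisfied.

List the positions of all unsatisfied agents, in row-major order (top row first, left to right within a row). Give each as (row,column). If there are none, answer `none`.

(3,1), (4,5)

Row 1: (1,3)X 3/3 ✓ · (1,5)X 3/3 ✓ · (1,6)X 2/2 ✓
Row 2: (2,1)O 1/3 ✓ · (2,2)X 4/6 ✓ · (2,3)X 5/5 ✓ · (2,4)X 5/5 ✓ · (2,6)X 4/4 ✓
Row 3: (3,1)O 1/5 ✗ · (3,2)X 6/8 ✓ · (3,3)X 6/6 ✓ · (3,5)X 3/4 ✓ · (3,6)X 2/3 ✓
Row 4: (4,1)X 2/3 ✓ · (4,2)X 4/5 ✓ · (4,3)X 3/3 ✓ · (4,5)O 0/2 ✗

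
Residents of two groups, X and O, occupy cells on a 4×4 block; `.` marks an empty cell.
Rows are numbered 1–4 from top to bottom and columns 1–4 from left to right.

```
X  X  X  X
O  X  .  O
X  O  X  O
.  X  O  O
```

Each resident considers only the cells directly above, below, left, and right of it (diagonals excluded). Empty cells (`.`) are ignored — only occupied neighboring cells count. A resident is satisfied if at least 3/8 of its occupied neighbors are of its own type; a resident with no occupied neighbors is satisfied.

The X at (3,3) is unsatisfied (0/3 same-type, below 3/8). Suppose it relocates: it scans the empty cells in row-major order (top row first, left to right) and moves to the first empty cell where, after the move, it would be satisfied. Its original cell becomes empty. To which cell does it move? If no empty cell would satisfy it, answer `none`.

Vacating (3,3). Empty cells in order:
  (2,3): 2/3 same-type → satisfied — stop here.

(2,3)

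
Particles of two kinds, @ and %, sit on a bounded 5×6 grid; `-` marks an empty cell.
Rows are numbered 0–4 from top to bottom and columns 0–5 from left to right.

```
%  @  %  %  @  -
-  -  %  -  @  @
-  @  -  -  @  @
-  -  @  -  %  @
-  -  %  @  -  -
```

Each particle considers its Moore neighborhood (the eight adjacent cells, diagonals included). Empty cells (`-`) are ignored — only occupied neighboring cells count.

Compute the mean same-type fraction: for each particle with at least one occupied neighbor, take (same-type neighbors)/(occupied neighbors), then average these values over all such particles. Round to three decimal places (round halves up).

0.494

Row 0: (0,0)% 0/1 · (0,1)@ 0/3 · (0,2)% 2/3 · (0,3)% 2/4 · (0,4)@ 2/3
Row 1: (1,2)% 2/4 · (1,4)@ 4/5 · (1,5)@ 4/4
Row 2: (2,1)@ 1/2 · (2,4)@ 4/5 · (2,5)@ 4/5
Row 3: (3,2)@ 2/3 · (3,4)% 0/4 · (3,5)@ 2/3
Row 4: (4,2)% 0/2 · (4,3)@ 1/3
Sum over 16 particles: 0/1 + 0/3 + 2/3 + 2/4 + 2/3 + 2/4 + 4/5 + 4/4 + 1/2 + 4/5 + 4/5 + 2/3 + 0/4 + 2/3 + 0/2 + 1/3 = 79/10; mean = 79/10 ÷ 16 = 79/160 = 0.49375 → 0.494.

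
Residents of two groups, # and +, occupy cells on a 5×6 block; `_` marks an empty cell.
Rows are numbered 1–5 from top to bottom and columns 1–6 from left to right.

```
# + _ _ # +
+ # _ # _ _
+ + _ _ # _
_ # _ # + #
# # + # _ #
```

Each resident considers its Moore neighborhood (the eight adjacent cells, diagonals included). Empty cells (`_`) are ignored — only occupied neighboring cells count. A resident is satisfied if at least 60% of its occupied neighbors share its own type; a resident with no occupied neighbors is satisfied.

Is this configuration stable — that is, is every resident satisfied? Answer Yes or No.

Row 1: (1,1)# 1/3 unhappy · (1,2)+ 1/3 unhappy · (1,5)# 1/2 unhappy · (1,6)+ 0/1 unhappy
Row 2: (2,1)+ 3/5 ok · (2,2)# 1/5 unhappy · (2,4)# 2/2 ok
Row 3: (3,1)+ 2/4 unhappy · (3,2)+ 2/4 unhappy · (3,5)# 3/4 ok
Row 4: (4,2)# 2/5 unhappy · (4,4)# 2/4 unhappy · (4,5)+ 0/5 unhappy · (4,6)# 2/3 ok
Row 5: (5,1)# 2/2 ok · (5,2)# 2/3 ok · (5,3)+ 0/4 unhappy · (5,4)# 1/3 unhappy · (5,6)# 1/2 unhappy
For instance (1,1) has only 1/3 same-type neighbors, below 3/5.

No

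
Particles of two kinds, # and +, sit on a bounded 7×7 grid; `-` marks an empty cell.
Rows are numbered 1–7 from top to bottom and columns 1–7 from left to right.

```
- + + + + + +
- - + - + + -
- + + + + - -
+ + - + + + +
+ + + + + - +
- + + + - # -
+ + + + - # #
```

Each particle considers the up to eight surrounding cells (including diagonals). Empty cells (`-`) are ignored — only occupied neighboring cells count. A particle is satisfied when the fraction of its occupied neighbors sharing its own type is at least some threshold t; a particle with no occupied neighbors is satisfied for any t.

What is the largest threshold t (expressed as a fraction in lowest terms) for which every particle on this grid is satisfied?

1/2

Row 1: (1,2)+ 2/2 · (1,3)+ 3/3 · (1,4)+ 4/4 · (1,5)+ 4/4 · (1,6)+ 4/4 · (1,7)+ 2/2
Row 2: (2,3)+ 6/6 · (2,5)+ 6/6 · (2,6)+ 5/5
Row 3: (3,2)+ 4/4 · (3,3)+ 5/5 · (3,4)+ 6/6 · (3,5)+ 6/6
Row 4: (4,1)+ 4/4 · (4,2)+ 6/6 · (4,4)+ 7/7 · (4,5)+ 6/6 · (4,6)+ 5/5 · (4,7)+ 2/2
Row 5: (5,1)+ 4/4 · (5,2)+ 6/6 · (5,3)+ 7/7 · (5,4)+ 6/6 · (5,5)+ 5/6 · (5,7)+ 2/3
Row 6: (6,2)+ 7/7 · (6,3)+ 8/8 · (6,4)+ 6/6 · (6,6)# 2/4
Row 7: (7,1)+ 2/2 · (7,2)+ 4/4 · (7,3)+ 5/5 · (7,4)+ 3/3 · (7,6)# 2/2 · (7,7)# 2/2
The smallest same-type fraction is 2/4 at (6,6), which reduces to 1/2. Any threshold above that leaves this particle unsatisfied.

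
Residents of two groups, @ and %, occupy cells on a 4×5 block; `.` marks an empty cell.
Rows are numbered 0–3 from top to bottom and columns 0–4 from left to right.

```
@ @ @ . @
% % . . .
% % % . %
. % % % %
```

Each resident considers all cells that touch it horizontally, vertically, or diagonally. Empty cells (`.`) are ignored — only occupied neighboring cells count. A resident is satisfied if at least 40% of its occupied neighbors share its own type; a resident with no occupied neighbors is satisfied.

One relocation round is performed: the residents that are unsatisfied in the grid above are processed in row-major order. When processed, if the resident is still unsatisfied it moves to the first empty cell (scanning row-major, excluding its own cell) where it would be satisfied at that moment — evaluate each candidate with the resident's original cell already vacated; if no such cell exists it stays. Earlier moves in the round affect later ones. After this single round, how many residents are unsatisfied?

Initially unsatisfied (in order): (0,0).
  (0,0) → (0,3).
Resulting grid:
. @ @ @ @
% % . . .
% % % . %
. % % % %
Unsatisfied now: (0,1).

1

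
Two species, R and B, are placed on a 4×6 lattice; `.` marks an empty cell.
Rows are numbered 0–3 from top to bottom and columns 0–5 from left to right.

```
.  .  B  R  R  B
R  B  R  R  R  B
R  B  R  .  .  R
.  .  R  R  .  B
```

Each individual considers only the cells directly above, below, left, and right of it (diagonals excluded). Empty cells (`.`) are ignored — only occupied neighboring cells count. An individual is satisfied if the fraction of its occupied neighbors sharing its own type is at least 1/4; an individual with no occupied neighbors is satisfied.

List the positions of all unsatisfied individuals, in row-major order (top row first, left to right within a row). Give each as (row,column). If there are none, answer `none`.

(0,2)B 0/2 unhappy
(0,3)R 2/3 ok
(0,4)R 2/3 ok
(0,5)B 1/2 ok
(1,0)R 1/2 ok
(1,1)B 1/3 ok
(1,2)R 2/4 ok
(1,3)R 3/3 ok
(1,4)R 2/3 ok
(1,5)B 1/3 ok
(2,0)R 1/2 ok
(2,1)B 1/3 ok
(2,2)R 2/3 ok
(2,5)R 0/2 unhappy
(3,2)R 2/2 ok
(3,3)R 1/1 ok
(3,5)B 0/1 unhappy

(0,2), (2,5), (3,5)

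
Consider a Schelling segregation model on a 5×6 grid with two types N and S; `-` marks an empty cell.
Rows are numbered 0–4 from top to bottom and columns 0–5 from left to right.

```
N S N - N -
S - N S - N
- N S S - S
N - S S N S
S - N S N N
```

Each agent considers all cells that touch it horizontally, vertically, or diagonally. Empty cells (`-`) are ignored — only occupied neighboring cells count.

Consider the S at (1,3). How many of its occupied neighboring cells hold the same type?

Occupied neighbors of (1,3): (0,2)=N, (0,4)=N, (1,2)=N, (2,2)=S, (2,3)=S.
Same type (S): 2 of 5.

2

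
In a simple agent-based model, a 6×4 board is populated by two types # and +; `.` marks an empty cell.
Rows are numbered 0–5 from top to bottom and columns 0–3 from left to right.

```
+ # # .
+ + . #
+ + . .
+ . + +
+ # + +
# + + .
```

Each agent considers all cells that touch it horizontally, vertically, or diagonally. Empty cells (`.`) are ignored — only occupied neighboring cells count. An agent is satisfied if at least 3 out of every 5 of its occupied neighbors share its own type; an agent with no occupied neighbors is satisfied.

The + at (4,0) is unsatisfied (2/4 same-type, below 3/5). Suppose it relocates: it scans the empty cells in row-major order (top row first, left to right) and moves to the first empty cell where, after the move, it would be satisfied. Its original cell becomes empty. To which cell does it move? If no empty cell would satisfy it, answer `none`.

Vacating (4,0). Empty cells in order:
  (0,3): 0/2 same-type → still unsatisfied.
  (1,2): 2/5 same-type → still unsatisfied.
  (2,2): 4/5 same-type → satisfied — stop here.

(2,2)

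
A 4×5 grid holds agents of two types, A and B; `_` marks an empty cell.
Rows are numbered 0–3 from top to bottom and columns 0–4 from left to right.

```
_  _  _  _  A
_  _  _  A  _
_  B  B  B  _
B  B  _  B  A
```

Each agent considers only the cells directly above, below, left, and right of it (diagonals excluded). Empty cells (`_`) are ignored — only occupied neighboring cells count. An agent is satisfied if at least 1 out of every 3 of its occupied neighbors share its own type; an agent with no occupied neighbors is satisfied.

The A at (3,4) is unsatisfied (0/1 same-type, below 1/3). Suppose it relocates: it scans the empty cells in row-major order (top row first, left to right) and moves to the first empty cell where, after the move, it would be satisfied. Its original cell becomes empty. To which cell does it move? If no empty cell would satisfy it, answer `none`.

Vacating (3,4). Empty cells in order:
  (0,0): 0/0 same-type → satisfied — stop here.

(0,0)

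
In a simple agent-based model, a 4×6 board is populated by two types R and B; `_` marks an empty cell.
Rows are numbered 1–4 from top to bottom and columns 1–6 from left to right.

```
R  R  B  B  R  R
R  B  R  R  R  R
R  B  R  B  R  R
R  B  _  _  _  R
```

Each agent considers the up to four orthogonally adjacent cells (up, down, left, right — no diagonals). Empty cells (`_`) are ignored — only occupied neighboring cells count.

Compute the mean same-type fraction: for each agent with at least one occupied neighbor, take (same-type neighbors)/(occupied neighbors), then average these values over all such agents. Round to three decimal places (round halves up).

0.607

(1,1)R 2/2
(1,2)R 1/3
(1,3)B 1/3
(1,4)B 1/3
(1,5)R 2/3
(1,6)R 2/2
(2,1)R 2/3
(2,2)B 1/4
(2,3)R 2/4
(2,4)R 2/4
(2,5)R 4/4
(2,6)R 3/3
(3,1)R 2/3
(3,2)B 2/4
(3,3)R 1/3
(3,4)B 0/3
(3,5)R 2/3
(3,6)R 3/3
(4,1)R 1/2
(4,2)B 1/2
(4,6)R 1/1
Sum over 21 agents: 2/2 + 1/3 + 1/3 + 1/3 + 2/3 + 2/2 + 2/3 + 1/4 + 2/4 + 2/4 + 4/4 + 3/3 + 2/3 + 2/4 + 1/3 + 0/3 + 2/3 + 3/3 + 1/2 + 1/2 + 1/1 = 51/4; mean = 51/4 ÷ 21 = 17/28 = 0.607142… → 0.607.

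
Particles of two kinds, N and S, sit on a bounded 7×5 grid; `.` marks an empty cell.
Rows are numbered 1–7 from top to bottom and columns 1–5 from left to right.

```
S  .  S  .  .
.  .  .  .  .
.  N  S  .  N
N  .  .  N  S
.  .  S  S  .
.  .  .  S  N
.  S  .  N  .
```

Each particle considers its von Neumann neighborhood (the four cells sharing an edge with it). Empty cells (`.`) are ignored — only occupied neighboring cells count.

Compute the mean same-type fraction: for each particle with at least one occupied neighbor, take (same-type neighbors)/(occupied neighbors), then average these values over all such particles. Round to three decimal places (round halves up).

0.200

Row 1: (1,1)S — no occupied neighbors · (1,3)S — no occupied neighbors
Row 3: (3,2)N 0/1 · (3,3)S 0/1 · (3,5)N 0/1
Row 4: (4,1)N — no occupied neighbors · (4,4)N 0/2 · (4,5)S 0/2
Row 5: (5,3)S 1/1 · (5,4)S 2/3
Row 6: (6,4)S 1/3 · (6,5)N 0/1
Row 7: (7,2)S — no occupied neighbors · (7,4)N 0/1
Sum over 10 particles: 0/1 + 0/1 + 0/1 + 0/2 + 0/2 + 1/1 + 2/3 + 1/3 + 0/1 + 0/1 = 2; mean = 2 ÷ 10 = 1/5 = 0.2 → 0.200.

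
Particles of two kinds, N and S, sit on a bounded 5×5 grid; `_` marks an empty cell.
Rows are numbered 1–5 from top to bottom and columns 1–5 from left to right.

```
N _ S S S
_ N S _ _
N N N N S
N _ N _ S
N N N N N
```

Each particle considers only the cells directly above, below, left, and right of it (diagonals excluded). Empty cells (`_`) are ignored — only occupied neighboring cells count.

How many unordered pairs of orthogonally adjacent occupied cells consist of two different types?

4

Scan each occupied cell's neighbors to the right and below so each pair is counted once.
Row 1: S(1,3)–S(1,4)= S(1,3)–S(2,3)= S(1,4)–S(1,5)=  → 0/3 unlike.
Row 2: N(2,2)–S(2,3)≠ N(2,2)–N(3,2)= S(2,3)–N(3,3)≠  → 2/3 unlike.
Row 3: N(3,1)–N(3,2)= N(3,1)–N(4,1)= N(3,2)–N(3,3)= N(3,3)–N(3,4)= N(3,3)–N(4,3)= N(3,4)–S(3,5)≠ S(3,5)–S(4,5)=  → 1/7 unlike.
Row 4: N(4,1)–N(5,1)= N(4,3)–N(5,3)= S(4,5)–N(5,5)≠  → 1/3 unlike.
Row 5: N(5,1)–N(5,2)= N(5,2)–N(5,3)= N(5,3)–N(5,4)= N(5,4)–N(5,5)=  → 0/4 unlike.
Total adjacent occupied pairs: 20; unlike-type pairs: 4.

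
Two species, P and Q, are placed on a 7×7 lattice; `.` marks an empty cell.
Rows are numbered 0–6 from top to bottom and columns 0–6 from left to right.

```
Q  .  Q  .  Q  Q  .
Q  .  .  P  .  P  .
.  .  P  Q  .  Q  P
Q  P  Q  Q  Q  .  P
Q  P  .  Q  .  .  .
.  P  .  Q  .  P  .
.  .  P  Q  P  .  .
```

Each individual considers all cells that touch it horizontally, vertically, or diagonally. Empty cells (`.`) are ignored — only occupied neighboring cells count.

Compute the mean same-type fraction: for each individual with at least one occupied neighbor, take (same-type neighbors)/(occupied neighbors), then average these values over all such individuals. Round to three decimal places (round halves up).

0.523

(0,0)Q 1/1
(0,2)Q 0/1
(0,4)Q 1/3
(0,5)Q 1/2
(1,0)Q 1/1
(1,3)P 1/4
(1,5)P 1/4
(2,2)P 2/5
(2,3)Q 3/5
(2,5)Q 1/4
(2,6)P 2/3
(3,0)Q 1/3
(3,1)P 2/5
(3,2)Q 3/6
(3,3)Q 4/5
(3,4)Q 4/4
(3,6)P 1/2
(4,0)Q 1/4
(4,1)P 2/5
(4,3)Q 4/4
(5,1)P 2/3
(5,3)Q 2/4
(5,5)P 1/1
(6,2)P 1/3
(6,3)Q 1/3
(6,4)P 1/3
Sum over 26 individuals: 1/1 + 0/1 + 1/3 + 1/2 + 1/1 + 1/4 + 1/4 + 2/5 + 3/5 + 1/4 + 2/3 + 1/3 + 2/5 + 3/6 + 4/5 + 4/4 + 1/2 + 1/4 + 2/5 + 4/4 + 2/3 + 2/4 + 1/1 + 1/3 + 1/3 + 1/3 = 68/5; mean = 68/5 ÷ 26 = 34/65 = 0.523076… → 0.523.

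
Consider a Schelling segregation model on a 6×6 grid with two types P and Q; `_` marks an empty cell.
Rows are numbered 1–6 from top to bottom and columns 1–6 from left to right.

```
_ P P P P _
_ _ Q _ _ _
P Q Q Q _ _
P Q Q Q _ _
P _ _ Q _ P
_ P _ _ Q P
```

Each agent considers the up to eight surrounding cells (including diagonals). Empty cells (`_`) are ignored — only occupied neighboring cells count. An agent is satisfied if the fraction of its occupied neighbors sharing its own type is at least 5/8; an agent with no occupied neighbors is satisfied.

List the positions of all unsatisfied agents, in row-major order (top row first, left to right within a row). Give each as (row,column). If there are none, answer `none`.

(1,2)P 1/2 ✗
(1,3)P 2/3 ✓
(1,4)P 2/3 ✓
(1,5)P 1/1 ✓
(2,3)Q 3/6 ✗
(3,1)P 1/3 ✗
(3,2)Q 4/6 ✓
(3,3)Q 6/6 ✓
(3,4)Q 4/4 ✓
(4,1)P 2/4 ✗
(4,2)Q 3/6 ✗
(4,3)Q 6/6 ✓
(4,4)Q 4/4 ✓
(5,1)P 2/3 ✓
(5,4)Q 3/3 ✓
(5,6)P 1/2 ✗
(6,2)P 1/1 ✓
(6,5)Q 1/3 ✗
(6,6)P 1/2 ✗

(1,2), (2,3), (3,1), (4,1), (4,2), (5,6), (6,5), (6,6)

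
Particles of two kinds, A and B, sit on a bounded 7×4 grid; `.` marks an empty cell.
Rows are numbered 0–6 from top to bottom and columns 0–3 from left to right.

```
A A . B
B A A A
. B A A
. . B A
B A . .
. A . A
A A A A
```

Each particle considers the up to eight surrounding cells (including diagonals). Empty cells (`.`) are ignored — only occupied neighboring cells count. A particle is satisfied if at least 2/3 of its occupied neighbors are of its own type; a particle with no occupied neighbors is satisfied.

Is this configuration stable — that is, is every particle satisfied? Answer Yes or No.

Row 0: (0,0)A 2/3 satisfied · (0,1)A 3/4 satisfied · (0,3)B 0/2 not
Row 1: (1,0)B 1/4 not · (1,1)A 4/6 satisfied · (1,2)A 5/7 satisfied · (1,3)A 3/4 satisfied
Row 2: (2,1)B 2/5 not · (2,2)A 5/7 satisfied · (2,3)A 4/5 satisfied
Row 3: (3,2)B 1/5 not · (3,3)A 2/3 satisfied
Row 4: (4,0)B 0/2 not · (4,1)A 1/3 not
Row 5: (5,1)A 4/5 satisfied · (5,3)A 2/2 satisfied
Row 6: (6,0)A 2/2 satisfied · (6,1)A 3/3 satisfied · (6,2)A 4/4 satisfied · (6,3)A 2/2 satisfied
For instance (0,3) has only 0/2 same-type neighbors, below 2/3.

No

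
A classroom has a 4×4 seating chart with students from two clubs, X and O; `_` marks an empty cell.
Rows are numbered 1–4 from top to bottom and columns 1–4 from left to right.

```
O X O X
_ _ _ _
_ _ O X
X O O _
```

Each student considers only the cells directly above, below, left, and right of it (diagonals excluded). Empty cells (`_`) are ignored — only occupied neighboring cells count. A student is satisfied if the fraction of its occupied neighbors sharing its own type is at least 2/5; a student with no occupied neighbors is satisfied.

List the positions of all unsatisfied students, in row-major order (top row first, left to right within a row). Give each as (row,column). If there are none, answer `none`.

(1,1), (1,2), (1,3), (1,4), (3,4), (4,1)

Row 1: (1,1)O 0/1 unhappy · (1,2)X 0/2 unhappy · (1,3)O 0/2 unhappy · (1,4)X 0/1 unhappy
Row 3: (3,3)O 1/2 ok · (3,4)X 0/1 unhappy
Row 4: (4,1)X 0/1 unhappy · (4,2)O 1/2 ok · (4,3)O 2/2 ok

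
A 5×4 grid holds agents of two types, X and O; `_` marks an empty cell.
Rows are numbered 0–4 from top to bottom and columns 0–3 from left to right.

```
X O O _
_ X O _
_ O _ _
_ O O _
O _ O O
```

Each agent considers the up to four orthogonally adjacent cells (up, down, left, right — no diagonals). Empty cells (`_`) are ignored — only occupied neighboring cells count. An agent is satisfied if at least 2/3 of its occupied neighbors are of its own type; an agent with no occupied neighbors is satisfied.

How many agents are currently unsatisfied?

(0,0)X 0/1 not
(0,1)O 1/3 not
(0,2)O 2/2 satisfied
(1,1)X 0/3 not
(1,2)O 1/2 not
(2,1)O 1/2 not
(3,1)O 2/2 satisfied
(3,2)O 2/2 satisfied
(4,0)O 0/0 satisfied
(4,2)O 2/2 satisfied
(4,3)O 1/1 satisfied
Unsatisfied: (0,0), (0,1), (1,1), (1,2), (2,1) — 5 in total.

5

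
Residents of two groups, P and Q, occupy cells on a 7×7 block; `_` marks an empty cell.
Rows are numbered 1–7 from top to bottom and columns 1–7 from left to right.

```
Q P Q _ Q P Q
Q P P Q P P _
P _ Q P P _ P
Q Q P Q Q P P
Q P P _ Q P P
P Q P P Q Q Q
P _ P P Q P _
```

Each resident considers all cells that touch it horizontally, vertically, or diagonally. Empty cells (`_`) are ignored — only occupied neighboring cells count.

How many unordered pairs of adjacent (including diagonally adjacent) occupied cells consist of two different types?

59

Scan each occupied cell's neighbors to the right and below (and the two forward diagonals) so each pair is counted once.
From row 1: 11 unlike of 18 pairs (running 11/18).
From row 2: 8 unlike of 17 pairs (running 19/35).
From row 3: 8 unlike of 15 pairs (running 27/50).
From row 4: 9 unlike of 22 pairs (running 36/72).
From row 5: 11 unlike of 20 pairs (running 47/92).
From row 6: 10 unlike of 20 pairs (running 57/112).
From row 7: 2 unlike of 3 pairs (running 59/115).
Total adjacent occupied pairs: 115; unlike-type pairs: 59.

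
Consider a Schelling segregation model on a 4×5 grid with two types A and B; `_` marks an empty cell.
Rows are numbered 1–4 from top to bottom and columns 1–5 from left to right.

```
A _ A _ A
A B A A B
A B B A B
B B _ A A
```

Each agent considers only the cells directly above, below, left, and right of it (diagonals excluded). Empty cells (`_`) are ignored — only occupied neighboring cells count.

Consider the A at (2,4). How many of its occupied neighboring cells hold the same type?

2

Occupied neighbors of (2,4): (3,4)=A, (2,3)=A, (2,5)=B.
Same type (A): 2 of 3.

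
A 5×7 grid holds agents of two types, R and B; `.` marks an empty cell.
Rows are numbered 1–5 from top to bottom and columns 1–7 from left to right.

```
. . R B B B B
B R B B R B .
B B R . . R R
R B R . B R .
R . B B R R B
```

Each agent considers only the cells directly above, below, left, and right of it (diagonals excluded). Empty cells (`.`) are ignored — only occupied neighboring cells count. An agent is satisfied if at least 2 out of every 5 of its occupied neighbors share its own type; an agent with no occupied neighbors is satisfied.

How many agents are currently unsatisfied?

12

(1,3)R 0/2 unhappy
(1,4)B 2/3 ok
(1,5)B 2/3 ok
(1,6)B 3/3 ok
(1,7)B 1/1 ok
(2,1)B 1/2 ok
(2,2)R 0/3 unhappy
(2,3)B 1/4 unhappy
(2,4)B 2/3 ok
(2,5)R 0/3 unhappy
(2,6)B 1/3 unhappy
(3,1)B 2/3 ok
(3,2)B 2/4 ok
(3,3)R 1/3 unhappy
(3,6)R 2/3 ok
(3,7)R 1/1 ok
(4,1)R 1/3 unhappy
(4,2)B 1/3 unhappy
(4,3)R 1/3 unhappy
(4,5)B 0/2 unhappy
(4,6)R 2/3 ok
(5,1)R 1/1 ok
(5,3)B 1/2 ok
(5,4)B 1/2 ok
(5,5)R 1/3 unhappy
(5,6)R 2/3 ok
(5,7)B 0/1 unhappy
Unsatisfied: (1,3), (2,2), (2,3), (2,5), (2,6), (3,3), (4,1), (4,2), (4,3), (4,5), (5,5), (5,7) — 12 in total.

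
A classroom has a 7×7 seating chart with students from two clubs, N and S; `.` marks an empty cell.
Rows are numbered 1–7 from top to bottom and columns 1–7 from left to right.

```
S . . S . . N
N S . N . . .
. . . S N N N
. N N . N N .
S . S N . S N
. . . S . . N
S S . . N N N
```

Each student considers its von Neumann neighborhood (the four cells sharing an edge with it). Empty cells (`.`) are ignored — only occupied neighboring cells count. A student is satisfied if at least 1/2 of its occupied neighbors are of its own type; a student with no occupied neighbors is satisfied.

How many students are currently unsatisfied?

(1,1)S 0/1 ✗
(1,4)S 0/1 ✗
(1,7)N 0/0 ✓
(2,1)N 0/2 ✗
(2,2)S 0/1 ✗
(2,4)N 0/2 ✗
(3,4)S 0/2 ✗
(3,5)N 2/3 ✓
(3,6)N 3/3 ✓
(3,7)N 1/1 ✓
(4,2)N 1/1 ✓
(4,3)N 1/2 ✓
(4,5)N 2/2 ✓
(4,6)N 2/3 ✓
(5,1)S 0/0 ✓
(5,3)S 0/2 ✗
(5,4)N 0/2 ✗
(5,6)S 0/2 ✗
(5,7)N 1/2 ✓
(6,4)S 0/1 ✗
(6,7)N 2/2 ✓
(7,1)S 1/1 ✓
(7,2)S 1/1 ✓
(7,5)N 1/1 ✓
(7,6)N 2/2 ✓
(7,7)N 2/2 ✓
Unsatisfied: (1,1), (1,4), (2,1), (2,2), (2,4), (3,4), (5,3), (5,4), (5,6), (6,4) — 10 in total.

10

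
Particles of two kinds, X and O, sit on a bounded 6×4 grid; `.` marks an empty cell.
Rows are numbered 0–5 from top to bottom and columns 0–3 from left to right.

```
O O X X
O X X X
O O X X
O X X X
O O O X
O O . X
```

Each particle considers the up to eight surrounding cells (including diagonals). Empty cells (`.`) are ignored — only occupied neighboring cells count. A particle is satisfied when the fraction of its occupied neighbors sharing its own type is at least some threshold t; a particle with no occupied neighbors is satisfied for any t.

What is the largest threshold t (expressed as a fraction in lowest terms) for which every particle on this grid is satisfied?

(0,0)O 2/3
(0,1)O 2/5
(0,2)X 4/5
(0,3)X 3/3
(1,0)O 4/5
(1,1)X 3/8
(1,2)X 6/8
(1,3)X 5/5
(2,0)O 3/5
(2,1)O 3/8
(2,2)X 7/8
(2,3)X 5/5
(3,0)O 4/5
(3,1)X 2/8
(3,2)X 5/8
(3,3)X 4/5
(4,0)O 4/5
(4,1)O 5/7
(4,2)O 2/7
(4,3)X 3/4
(5,0)O 3/3
(5,1)O 4/4
(5,3)X 1/2
The smallest same-type fraction is 2/8 at (3,1), which reduces to 1/4. Any threshold above that leaves this particle unsatisfied.

1/4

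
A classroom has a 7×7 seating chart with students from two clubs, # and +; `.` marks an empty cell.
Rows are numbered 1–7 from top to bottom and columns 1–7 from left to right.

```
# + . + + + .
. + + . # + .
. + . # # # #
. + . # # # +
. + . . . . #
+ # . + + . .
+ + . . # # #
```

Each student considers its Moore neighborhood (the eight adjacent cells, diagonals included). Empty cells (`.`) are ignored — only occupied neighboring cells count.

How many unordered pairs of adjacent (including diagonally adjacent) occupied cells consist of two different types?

Scan each occupied cell's neighbors to the right and below (and the two forward diagonals) so each pair is counted once.
Row 1: #(1,1)–+(1,2)≠ #(1,1)–+(2,2)≠ +(1,2)–+(2,2)= +(1,2)–+(2,3)= +(1,4)–+(1,5)= +(1,4)–#(2,5)≠ +(1,4)–+(2,3)= +(1,5)–+(1,6)= +(1,5)–#(2,5)≠ +(1,5)–+(2,6)= +(1,6)–+(2,6)= +(1,6)–#(2,5)≠  → 5/12 unlike.
Row 2: +(2,2)–+(2,3)= +(2,2)–+(3,2)= +(2,3)–#(3,4)≠ +(2,3)–+(3,2)= #(2,5)–+(2,6)≠ #(2,5)–#(3,5)= #(2,5)–#(3,6)= #(2,5)–#(3,4)= +(2,6)–#(3,6)≠ +(2,6)–#(3,7)≠ +(2,6)–#(3,5)≠  → 5/11 unlike.
Row 3: +(3,2)–+(4,2)= #(3,4)–#(3,5)= #(3,4)–#(4,4)= #(3,4)–#(4,5)= #(3,5)–#(3,6)= #(3,5)–#(4,5)= #(3,5)–#(4,6)= #(3,5)–#(4,4)= #(3,6)–#(3,7)= #(3,6)–#(4,6)= #(3,6)–+(4,7)≠ #(3,6)–#(4,5)= #(3,7)–+(4,7)≠ #(3,7)–#(4,6)=  → 2/14 unlike.
Row 4: +(4,2)–+(5,2)= #(4,4)–#(4,5)= #(4,5)–#(4,6)= #(4,6)–+(4,7)≠ #(4,6)–#(5,7)= +(4,7)–#(5,7)≠  → 2/6 unlike.
Row 5: +(5,2)–#(6,2)≠ +(5,2)–+(6,1)=  → 1/2 unlike.
Row 6: +(6,1)–#(6,2)≠ +(6,1)–+(7,1)= +(6,1)–+(7,2)= #(6,2)–+(7,2)≠ #(6,2)–+(7,1)≠ +(6,4)–+(6,5)= +(6,4)–#(7,5)≠ +(6,5)–#(7,5)≠ +(6,5)–#(7,6)≠  → 6/9 unlike.
Row 7: +(7,1)–+(7,2)= #(7,5)–#(7,6)= #(7,6)–#(7,7)=  → 0/3 unlike.
Total adjacent occupied pairs: 57; unlike-type pairs: 21.

21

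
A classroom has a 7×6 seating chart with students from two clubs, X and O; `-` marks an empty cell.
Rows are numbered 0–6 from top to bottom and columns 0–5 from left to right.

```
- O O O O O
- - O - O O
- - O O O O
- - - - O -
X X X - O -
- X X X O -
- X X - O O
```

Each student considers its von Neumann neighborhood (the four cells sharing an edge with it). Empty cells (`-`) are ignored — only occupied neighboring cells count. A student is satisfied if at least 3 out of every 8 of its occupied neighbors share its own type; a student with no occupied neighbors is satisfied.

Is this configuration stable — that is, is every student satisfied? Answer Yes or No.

Yes

Row 0: (0,1)O 1/1 ✓ · (0,2)O 3/3 ✓ · (0,3)O 2/2 ✓ · (0,4)O 3/3 ✓ · (0,5)O 2/2 ✓
Row 1: (1,2)O 2/2 ✓ · (1,4)O 3/3 ✓ · (1,5)O 3/3 ✓
Row 2: (2,2)O 2/2 ✓ · (2,3)O 2/2 ✓ · (2,4)O 4/4 ✓ · (2,5)O 2/2 ✓
Row 3: (3,4)O 2/2 ✓
Row 4: (4,0)X 1/1 ✓ · (4,1)X 3/3 ✓ · (4,2)X 2/2 ✓ · (4,4)O 2/2 ✓
Row 5: (5,1)X 3/3 ✓ · (5,2)X 4/4 ✓ · (5,3)X 1/2 ✓ · (5,4)O 2/3 ✓
Row 6: (6,1)X 2/2 ✓ · (6,2)X 2/2 ✓ · (6,4)O 2/2 ✓ · (6,5)O 1/1 ✓
All meet the threshold, so the configuration is stable.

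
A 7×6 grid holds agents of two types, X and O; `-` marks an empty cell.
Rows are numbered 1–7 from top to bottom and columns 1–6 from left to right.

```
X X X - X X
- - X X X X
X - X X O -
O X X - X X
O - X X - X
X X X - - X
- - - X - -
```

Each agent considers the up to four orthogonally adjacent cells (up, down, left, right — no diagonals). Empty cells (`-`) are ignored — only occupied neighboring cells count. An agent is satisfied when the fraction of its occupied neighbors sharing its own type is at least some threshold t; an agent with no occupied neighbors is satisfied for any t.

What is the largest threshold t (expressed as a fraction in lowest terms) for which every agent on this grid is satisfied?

0/1

(1,1)X 1/1
(1,2)X 2/2
(1,3)X 2/2
(1,5)X 2/2
(1,6)X 2/2
(2,3)X 3/3
(2,4)X 3/3
(2,5)X 3/4
(2,6)X 2/2
(3,1)X 0/1
(3,3)X 3/3
(3,4)X 2/3
(3,5)O 0/3
(4,1)O 1/3
(4,2)X 1/2
(4,3)X 3/3
(4,5)X 1/2
(4,6)X 2/2
(5,1)O 1/2
(5,3)X 3/3
(5,4)X 1/1
(5,6)X 2/2
(6,1)X 1/2
(6,2)X 2/2
(6,3)X 2/2
(6,6)X 1/1
(7,4)X — no occupied neighbors
The smallest same-type fraction is 0/1 at (3,1), which reduces to 0/1. Any threshold above that leaves this agent unsatisfied.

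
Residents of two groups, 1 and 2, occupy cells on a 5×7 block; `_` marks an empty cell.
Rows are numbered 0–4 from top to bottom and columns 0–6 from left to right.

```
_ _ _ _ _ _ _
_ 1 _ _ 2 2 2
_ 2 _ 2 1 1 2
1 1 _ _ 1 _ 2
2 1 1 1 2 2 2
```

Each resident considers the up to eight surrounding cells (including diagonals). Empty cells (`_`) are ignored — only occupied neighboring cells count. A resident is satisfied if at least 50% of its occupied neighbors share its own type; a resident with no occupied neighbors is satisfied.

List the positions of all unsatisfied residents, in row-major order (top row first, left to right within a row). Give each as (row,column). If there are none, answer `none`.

Row 1: (1,1)1 0/1 unhappy · (1,4)2 2/4 ok · (1,5)2 3/5 ok · (1,6)2 2/3 ok
Row 2: (2,1)2 0/3 unhappy · (2,3)2 1/3 unhappy · (2,4)1 2/5 unhappy · (2,5)1 2/7 unhappy · (2,6)2 3/4 ok
Row 3: (3,0)1 2/4 ok · (3,1)1 3/5 ok · (3,4)1 3/6 ok · (3,6)2 3/4 ok
Row 4: (4,0)2 0/3 unhappy · (4,1)1 3/4 ok · (4,2)1 3/3 ok · (4,3)1 2/3 ok · (4,4)2 1/3 unhappy · (4,5)2 3/4 ok · (4,6)2 2/2 ok

(1,1), (2,1), (2,3), (2,4), (2,5), (4,0), (4,4)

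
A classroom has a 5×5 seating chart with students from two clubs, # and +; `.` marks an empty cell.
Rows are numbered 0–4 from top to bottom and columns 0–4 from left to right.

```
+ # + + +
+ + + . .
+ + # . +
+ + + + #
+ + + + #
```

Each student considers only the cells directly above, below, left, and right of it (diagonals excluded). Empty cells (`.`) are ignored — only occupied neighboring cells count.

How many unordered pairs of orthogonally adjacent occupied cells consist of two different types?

9

Scan each occupied cell's neighbors to the right and below so each pair is counted once.
From row 0: 3 unlike of 7 pairs (running 3/7).
From row 1: 1 unlike of 5 pairs (running 4/12).
From row 2: 3 unlike of 6 pairs (running 7/18).
From row 3: 1 unlike of 9 pairs (running 8/27).
From row 4: 1 unlike of 4 pairs (running 9/31).
Total adjacent occupied pairs: 31; unlike-type pairs: 9.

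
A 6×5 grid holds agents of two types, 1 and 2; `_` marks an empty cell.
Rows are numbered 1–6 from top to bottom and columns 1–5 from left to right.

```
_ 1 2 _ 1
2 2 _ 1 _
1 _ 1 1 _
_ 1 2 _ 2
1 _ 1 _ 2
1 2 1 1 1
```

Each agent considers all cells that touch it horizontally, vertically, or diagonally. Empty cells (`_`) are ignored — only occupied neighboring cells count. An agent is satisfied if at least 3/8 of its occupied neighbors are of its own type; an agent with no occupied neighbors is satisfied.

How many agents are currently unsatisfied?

(1,2)1 0/3 ✗
(1,3)2 1/3 ✗
(1,5)1 1/1 ✓
(2,1)2 1/3 ✗
(2,2)2 2/5 ✓
(2,4)1 3/4 ✓
(3,1)1 1/3 ✗
(3,3)1 3/5 ✓
(3,4)1 2/4 ✓
(4,2)1 4/5 ✓
(4,3)2 0/4 ✗
(4,5)2 1/2 ✓
(5,1)1 2/3 ✓
(5,3)1 3/5 ✓
(5,5)2 1/3 ✗
(6,1)1 1/2 ✓
(6,2)2 0/4 ✗
(6,3)1 2/3 ✓
(6,4)1 3/4 ✓
(6,5)1 1/2 ✓
Unsatisfied: (1,2), (1,3), (2,1), (3,1), (4,3), (5,5), (6,2) — 7 in total.

7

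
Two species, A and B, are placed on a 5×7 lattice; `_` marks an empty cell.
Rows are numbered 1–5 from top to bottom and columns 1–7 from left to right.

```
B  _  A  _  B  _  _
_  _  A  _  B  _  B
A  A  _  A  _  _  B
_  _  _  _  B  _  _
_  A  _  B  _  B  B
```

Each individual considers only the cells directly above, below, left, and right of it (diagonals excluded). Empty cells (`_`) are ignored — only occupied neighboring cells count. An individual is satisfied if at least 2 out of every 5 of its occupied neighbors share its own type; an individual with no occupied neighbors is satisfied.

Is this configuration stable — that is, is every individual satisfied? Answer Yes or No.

Row 1: (1,1)B 0/0 ok · (1,3)A 1/1 ok · (1,5)B 1/1 ok
Row 2: (2,3)A 1/1 ok · (2,5)B 1/1 ok · (2,7)B 1/1 ok
Row 3: (3,1)A 1/1 ok · (3,2)A 1/1 ok · (3,4)A 0/0 ok · (3,7)B 1/1 ok
Row 4: (4,5)B 0/0 ok
Row 5: (5,2)A 0/0 ok · (5,4)B 0/0 ok · (5,6)B 1/1 ok · (5,7)B 1/1 ok
All meet the threshold, so the configuration is stable.

Yes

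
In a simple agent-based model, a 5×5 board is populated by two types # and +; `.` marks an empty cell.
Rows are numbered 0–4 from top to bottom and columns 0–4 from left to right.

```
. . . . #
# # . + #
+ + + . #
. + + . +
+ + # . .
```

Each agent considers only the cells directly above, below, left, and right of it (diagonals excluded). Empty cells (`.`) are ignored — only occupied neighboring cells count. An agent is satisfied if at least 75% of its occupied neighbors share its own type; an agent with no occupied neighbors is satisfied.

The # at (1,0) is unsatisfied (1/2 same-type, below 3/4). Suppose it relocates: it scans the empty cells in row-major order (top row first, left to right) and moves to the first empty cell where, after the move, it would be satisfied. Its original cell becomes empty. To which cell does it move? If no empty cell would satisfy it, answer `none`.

Vacating (1,0). Empty cells in order:
  (0,0): 0/0 same-type → satisfied — stop here.

(0,0)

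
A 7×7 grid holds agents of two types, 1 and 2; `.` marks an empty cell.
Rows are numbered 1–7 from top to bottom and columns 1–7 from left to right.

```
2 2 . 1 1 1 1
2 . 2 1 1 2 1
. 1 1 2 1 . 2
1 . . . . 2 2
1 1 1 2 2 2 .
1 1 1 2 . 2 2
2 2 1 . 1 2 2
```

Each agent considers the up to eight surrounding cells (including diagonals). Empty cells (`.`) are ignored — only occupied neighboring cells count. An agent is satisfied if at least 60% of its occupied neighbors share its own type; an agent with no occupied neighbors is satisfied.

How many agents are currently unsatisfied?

(1,1)2 2/2 ✓
(1,2)2 3/3 ✓
(1,4)1 3/4 ✓
(1,5)1 4/5 ✓
(1,6)1 4/5 ✓
(1,7)1 2/3 ✓
(2,1)2 2/3 ✓
(2,3)2 2/6 ✗
(2,4)1 5/7 ✓
(2,5)1 5/7 ✓
(2,6)2 1/7 ✗
(2,7)1 2/4 ✗
(3,2)1 2/4 ✗
(3,3)1 2/4 ✗
(3,4)2 1/5 ✗
(3,5)1 2/5 ✗
(3,7)2 3/4 ✓
(4,1)1 3/3 ✓
(4,6)2 4/5 ✓
(4,7)2 3/3 ✓
(5,1)1 4/4 ✓
(5,2)1 6/6 ✓
(5,3)1 3/5 ✓
(5,4)2 2/4 ✗
(5,5)2 5/5 ✓
(5,6)2 5/5 ✓
(6,1)1 3/5 ✓
(6,2)1 6/8 ✓
(6,3)1 4/7 ✗
(6,4)2 2/6 ✗
(6,6)2 5/6 ✓
(6,7)2 4/4 ✓
(7,1)2 1/3 ✗
(7,2)2 1/5 ✗
(7,3)1 2/4 ✗
(7,5)1 0/3 ✗
(7,6)2 3/4 ✓
(7,7)2 3/3 ✓
Unsatisfied: (2,3), (2,6), (2,7), (3,2), (3,3), (3,4), (3,5), (5,4), (6,3), (6,4), (7,1), (7,2), (7,3), (7,5) — 14 in total.

14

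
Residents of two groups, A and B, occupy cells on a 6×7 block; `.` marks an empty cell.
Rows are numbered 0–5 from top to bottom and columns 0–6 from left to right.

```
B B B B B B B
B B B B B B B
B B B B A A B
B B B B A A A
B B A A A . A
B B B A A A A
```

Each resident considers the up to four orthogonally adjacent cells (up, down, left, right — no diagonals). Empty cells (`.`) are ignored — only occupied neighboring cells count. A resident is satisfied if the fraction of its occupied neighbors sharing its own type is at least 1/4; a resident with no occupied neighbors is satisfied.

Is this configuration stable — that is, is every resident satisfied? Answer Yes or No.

(0,0)B 2/2 ✓
(0,1)B 3/3 ✓
(0,2)B 3/3 ✓
(0,3)B 3/3 ✓
(0,4)B 3/3 ✓
(0,5)B 3/3 ✓
(0,6)B 2/2 ✓
(1,0)B 3/3 ✓
(1,1)B 4/4 ✓
(1,2)B 4/4 ✓
(1,3)B 4/4 ✓
(1,4)B 3/4 ✓
(1,5)B 3/4 ✓
(1,6)B 3/3 ✓
(2,0)B 3/3 ✓
(2,1)B 4/4 ✓
(2,2)B 4/4 ✓
(2,3)B 3/4 ✓
(2,4)A 2/4 ✓
(2,5)A 2/4 ✓
(2,6)B 1/3 ✓
(3,0)B 3/3 ✓
(3,1)B 4/4 ✓
(3,2)B 3/4 ✓
(3,3)B 2/4 ✓
(3,4)A 3/4 ✓
(3,5)A 3/3 ✓
(3,6)A 2/3 ✓
(4,0)B 3/3 ✓
(4,1)B 3/4 ✓
(4,2)A 1/4 ✓
(4,3)A 3/4 ✓
(4,4)A 3/3 ✓
(4,6)A 2/2 ✓
(5,0)B 2/2 ✓
(5,1)B 3/3 ✓
(5,2)B 1/3 ✓
(5,3)A 2/3 ✓
(5,4)A 3/3 ✓
(5,5)A 2/2 ✓
(5,6)A 2/2 ✓
All meet the threshold, so the configuration is stable.

Yes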